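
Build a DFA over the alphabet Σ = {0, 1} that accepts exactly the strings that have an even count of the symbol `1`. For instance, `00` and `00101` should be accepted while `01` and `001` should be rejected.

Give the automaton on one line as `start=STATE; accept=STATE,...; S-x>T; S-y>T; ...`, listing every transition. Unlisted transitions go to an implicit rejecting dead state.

Keep the running count of `1`s modulo 2: each `1` advances along the cycle q0 → q1 → q0 while other symbols loop. Accept at q0.
With 2 states:
        0   1  
>* q0   q0  q1 
   q1   q1  q0 
(> = start, * = accepting)

start=q0; accept=q0; q0-0>q0; q0-1>q1; q1-0>q1; q1-1>q0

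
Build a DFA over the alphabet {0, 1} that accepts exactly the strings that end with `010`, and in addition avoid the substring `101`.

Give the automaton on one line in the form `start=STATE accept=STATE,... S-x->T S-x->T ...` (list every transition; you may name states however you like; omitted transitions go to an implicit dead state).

Build one automaton per condition and run them in lockstep. The first has 4 states tracking how much of the suffix `010` has currently been matched; the second has 4 states tracking partial matches of the forbidden pattern `101`. A product state is a pair (one from each), accepting exactly when both do. Equivalent product states are then merged.
With 7 states:
       0  1 
>  A   B  C 
   B   B  D 
   C   E  C 
   D   F  C 
   E   B  G 
 * F   B  G 
   G   G  G 
(> = start, * = accepting)

start=A accept=F A-0->B A-1->C B-0->B B-1->D C-0->E C-1->C D-0->F D-1->C E-0->B E-1->G F-0->B F-1->G G-0->G G-1->G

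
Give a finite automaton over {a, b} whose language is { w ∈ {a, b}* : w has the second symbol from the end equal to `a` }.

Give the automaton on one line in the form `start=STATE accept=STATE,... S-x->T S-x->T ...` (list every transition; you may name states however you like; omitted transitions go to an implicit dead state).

start=q0 accept=q3,q4 q0-a->q1 q0-b->q2 q1-a->q3 q1-b->q4 q2-a->q5 q2-b->q6 q3-a->q3 q3-b->q4 q4-a->q5 q4-b->q6 q5-a->q3 q5-b->q4 q6-a->q5 q6-b->q6

A DFA must remember the last 2 symbols (since which symbol is second-to-last isn't known until the input ends). Use one state per possible window of the last ≤2 symbols; accept from those whose window starts with `a`.
With 7 states:
        a   b  
>  q0   q1  q2 
   q1   q3  q4 
   q2   q5  q6 
 * q3   q3  q4 
 * q4   q5  q6 
   q5   q3  q4 
   q6   q5  q6 
(> = start, * = accepting)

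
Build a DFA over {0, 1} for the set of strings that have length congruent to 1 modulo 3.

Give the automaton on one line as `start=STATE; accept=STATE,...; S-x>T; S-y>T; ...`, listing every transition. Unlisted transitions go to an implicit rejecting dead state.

start=s0; accept=s1; s0-0>s1; s0-1>s1; s1-0>s2; s1-1>s2; s2-0>s0; s2-1>s0

Only the length mod 3 matters, so use a 3-cycle: from any state, every input symbol moves to the next state, wrapping s2 back to s0. Mark s1 accepting.
A 3-state machine:
        0   1  
>  s0   s1  s1 
 * s1   s2  s2 
   s2   s0  s0 
(> = start, * = accepting)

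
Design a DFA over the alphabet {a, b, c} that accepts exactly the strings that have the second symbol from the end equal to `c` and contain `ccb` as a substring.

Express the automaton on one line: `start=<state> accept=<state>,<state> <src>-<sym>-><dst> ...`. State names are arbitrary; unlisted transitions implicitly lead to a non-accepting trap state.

Build one automaton per condition and run them in lockstep. The first has 13 states tracking the last 2 symbols read; the second has 4 states tracking whether and how much of `ccb` has been seen. A product state is a pair (one from each), accepting exactly when both do.
          a    b    c  
>  S0     S1   S2   S3 
   S1     S4   S5   S6 
   S2     S7   S8   S9 
   S3    S10  S11  S12 
   S4     S4   S5   S6 
   S5     S7   S8   S9 
   S6    S10  S11  S12 
   S7     S4   S5   S6 
   S8     S7   S8   S9 
   S9    S10  S11  S12 
   S10    S4   S5   S6 
   S11    S7   S8   S9 
   S12   S10  S13  S12 
 * S13   S14  S15  S16 
   S14   S17  S18  S19 
   S15   S14  S15  S16 
   S16   S20  S13  S21 
   S17   S17  S18  S19 
   S18   S14  S15  S16 
   S19   S20  S13  S21 
 * S20   S17  S18  S19 
 * S21   S20  S13  S21 
(> = start, * = accepting)

start=S0 accept=S13,S20,S21 S0-a->S1 S0-b->S2 S0-c->S3 S1-a->S4 S1-b->S5 S1-c->S6 S2-a->S7 S2-b->S8 S2-c->S9 S3-a->S10 S3-b->S11 S3-c->S12 S4-a->S4 S4-b->S5 S4-c->S6 S5-a->S7 S5-b->S8 S5-c->S9 S6-a->S10 S6-b->S11 S6-c->S12 S7-a->S4 S7-b->S5 S7-c->S6 S8-a->S7 S8-b->S8 S8-c->S9 S9-a->S10 S9-b->S11 S9-c->S12 S10-a->S4 S10-b->S5 S10-c->S6 S11-a->S7 S11-b->S8 S11-c->S9 S12-a->S10 S12-b->S13 S12-c->S12 S13-a->S14 S13-b->S15 S13-c->S16 S14-a->S17 S14-b->S18 S14-c->S19 S15-a->S14 S15-b->S15 S15-c->S16 S16-a->S20 S16-b->S13 S16-c->S21 S17-a->S17 S17-b->S18 S17-c->S19 S18-a->S14 S18-b->S15 S18-c->S16 S19-a->S20 S19-b->S13 S19-c->S21 S20-a->S17 S20-b->S18 S20-c->S19 S21-a->S20 S21-b->S13 S21-c->S21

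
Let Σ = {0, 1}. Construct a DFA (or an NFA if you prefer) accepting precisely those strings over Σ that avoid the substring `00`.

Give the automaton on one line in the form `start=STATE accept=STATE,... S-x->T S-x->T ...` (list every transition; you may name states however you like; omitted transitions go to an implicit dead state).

start=A accept=A,B A-0->B A-1->A B-0->C B-1->A C-0->C C-1->C

Track partial matches of the forbidden pattern `00`. State C is a dead state reached once `00` has occurred; every other state accepts. A means no part of `00` is currently matched.
       0  1 
>* A   B  A 
 * B   C  A 
   C   C  C 
(> = start, * = accepting)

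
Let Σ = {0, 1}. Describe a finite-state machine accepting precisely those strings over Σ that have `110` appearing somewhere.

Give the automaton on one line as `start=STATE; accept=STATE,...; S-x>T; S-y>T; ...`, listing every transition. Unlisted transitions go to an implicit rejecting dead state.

States q0..q2 record the length of the longest prefix of `110` that matches the current input suffix. Reaching q3 means `110` has been seen, and we stay there forever. Accept from q3.
4 states suffice.
        0   1  
>  q0   q0  q1 
   q1   q0  q2 
   q2   q3  q2 
 * q3   q3  q3 
(> = start, * = accepting)

start=q0; accept=q3; q0-0>q0; q0-1>q1; q1-0>q0; q1-1>q2; q2-0>q3; q2-1>q2; q3-0>q3; q3-1>q3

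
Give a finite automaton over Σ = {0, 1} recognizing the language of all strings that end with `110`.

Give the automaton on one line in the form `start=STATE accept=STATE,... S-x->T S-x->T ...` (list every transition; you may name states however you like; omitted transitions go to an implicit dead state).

start=q0 accept=q3 q0-0->q0 q0-1->q1 q1-0->q0 q1-1->q2 q2-0->q3 q2-1->q2 q3-0->q0 q3-1->q1

Remember how much of `110` the current input suffix matches. State q0 means no match yet; q1 means the last symbol is `1`; q2 means the last 2 symbols are `11`; q3 means the last 3 symbols are `110`. Only q3 accepts. On a mismatch, fall back to the longest proper suffix that is still a prefix of `110`.
A 4-state machine:
        0   1  
>  q0   q0  q1 
   q1   q0  q2 
   q2   q3  q2 
 * q3   q0  q1 
(> = start, * = accepting)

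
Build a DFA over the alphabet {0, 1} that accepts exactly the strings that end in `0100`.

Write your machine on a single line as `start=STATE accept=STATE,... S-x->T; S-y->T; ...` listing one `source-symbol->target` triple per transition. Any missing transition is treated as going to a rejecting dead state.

Let each state record the length of the longest suffix of the input read so far that is also a prefix of `0100`. q1 means the last symbol is `0`; q2 means the last 2 symbols are `01`; q3 means the last 3 symbols are `010`; q4 means the last 4 symbols are `0100`. Accept only at q4, where the string currently ends in `0100`.
A 5-state machine:
        0   1  
>  q0   q1  q0 
   q1   q1  q2 
   q2   q3  q0 
   q3   q4  q2 
 * q4   q1  q2 
(> = start, * = accepting)

start=q0; accept=q4; q0-0->q1; q0-1->q0; q1-0->q1; q1-1->q2; q2-0->q3; q2-1->q0; q3-0->q4; q3-1->q2; q4-0->q1; q4-1->q2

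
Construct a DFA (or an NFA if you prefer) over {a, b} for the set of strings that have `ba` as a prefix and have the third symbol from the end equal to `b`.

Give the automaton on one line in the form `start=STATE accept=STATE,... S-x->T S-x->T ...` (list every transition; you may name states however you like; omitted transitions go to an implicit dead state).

start=s0 accept=s11,s12,s21,s22 s0-a->s1 s0-b->s2 s1-a->s3 s1-b->s4 s2-a->s5 s2-b->s6 s3-a->s7 s3-b->s8 s4-a->s9 s4-b->s10 s5-a->s11 s5-b->s12 s6-a->s13 s6-b->s14 s7-a->s7 s7-b->s8 s8-a->s9 s8-b->s10 s9-a->s15 s9-b->s16 s10-a->s13 s10-b->s14 s11-a->s17 s11-b->s18 s12-a->s19 s12-b->s20 s13-a->s15 s13-b->s16 s14-a->s13 s14-b->s14 s15-a->s7 s15-b->s8 s16-a->s9 s16-b->s10 s17-a->s17 s17-b->s18 s18-a->s19 s18-b->s20 s19-a->s11 s19-b->s12 s20-a->s21 s20-b->s22 s21-a->s11 s21-b->s12 s22-a->s21 s22-b->s22

Run two small machines in parallel and take their product. The first has 4 states tracking whether the input so far still matches the prefix `ba`; the second has 15 states tracking the last 3 symbols read. A product state is a pair (one from each), accepting exactly when both do.
23 states suffice.
          a    b  
>  s0     s1   s2 
   s1     s3   s4 
   s2     s5   s6 
   s3     s7   s8 
   s4     s9  s10 
   s5    s11  s12 
   s6    s13  s14 
   s7     s7   s8 
   s8     s9  s10 
   s9    s15  s16 
   s10   s13  s14 
 * s11   s17  s18 
 * s12   s19  s20 
   s13   s15  s16 
   s14   s13  s14 
   s15    s7   s8 
   s16    s9  s10 
   s17   s17  s18 
   s18   s19  s20 
   s19   s11  s12 
   s20   s21  s22 
 * s21   s11  s12 
 * s22   s21  s22 
(> = start, * = accepting)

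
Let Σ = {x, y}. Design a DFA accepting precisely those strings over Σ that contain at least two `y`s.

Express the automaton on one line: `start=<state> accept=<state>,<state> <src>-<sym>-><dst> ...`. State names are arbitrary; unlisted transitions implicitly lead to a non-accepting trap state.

start=q0 accept=q2,q3 q0-x->q0 q0-y->q1 q1-x->q1 q1-y->q2 q2-x->q2 q2-y->q3 q3-x->q3 q3-y->q3

Only the number of `y`s matters, and only up to 3. Make a chain q0 → q1 → q2 → q3 advanced by each `y` (with q3 absorbing); every other symbol self-loops. The accepting set is {q2, q3}.
A 4-state machine:
        x   y  
>  q0   q0  q1 
   q1   q1  q2 
 * q2   q2  q3 
 * q3   q3  q3 
(> = start, * = accepting)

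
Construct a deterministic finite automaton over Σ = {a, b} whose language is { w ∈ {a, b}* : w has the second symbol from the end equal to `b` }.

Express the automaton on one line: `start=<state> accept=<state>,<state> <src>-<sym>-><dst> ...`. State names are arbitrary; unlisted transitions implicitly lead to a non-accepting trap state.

start=S0 accept=S5,S6 S0-a->S1 S0-b->S2 S1-a->S3 S1-b->S4 S2-a->S5 S2-b->S6 S3-a->S3 S3-b->S4 S4-a->S5 S4-b->S6 S5-a->S3 S5-b->S4 S6-a->S5 S6-b->S6

Because acceptance depends on a position counted from the end, the machine has to buffer the most recent 2 symbols. Make each state the string of the last up-to-2 symbols read; on input `x` shift the window left and append `x`. Accept when the buffered window has length 2 and begins with `b`.
With 7 states:
        a   b  
>  S0   S1  S2 
   S1   S3  S4 
   S2   S5  S6 
   S3   S3  S4 
   S4   S5  S6 
 * S5   S3  S4 
 * S6   S5  S6 
(> = start, * = accepting)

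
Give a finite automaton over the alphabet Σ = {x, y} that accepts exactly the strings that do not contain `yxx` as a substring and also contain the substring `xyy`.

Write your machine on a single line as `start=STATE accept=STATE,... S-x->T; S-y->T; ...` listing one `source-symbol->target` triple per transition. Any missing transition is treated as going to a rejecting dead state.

Handle the two conditions separately and then intersect. One (4 states) tracks partial matches of the forbidden pattern `yxx`; the other (4 states) tracks whether and how much of `xyy` has been seen. Each combined state is a pair, one component from each; accept when both components accept. After merging equivalent states the machine shrinks.
       x  y 
>  A   B  C 
   B   B  D 
   C   E  C 
   D   E  F 
   E   G  D 
 * F   H  F 
   G   G  G 
 * H   G  F 
(> = start, * = accepting)

start=A; accept=F,H; A-x->B; A-y->C; B-x->B; B-y->D; C-x->E; C-y->C; D-x->E; D-y->F; E-x->G; E-y->D; F-x->H; F-y->F; G-x->G; G-y->G; H-x->G; H-y->F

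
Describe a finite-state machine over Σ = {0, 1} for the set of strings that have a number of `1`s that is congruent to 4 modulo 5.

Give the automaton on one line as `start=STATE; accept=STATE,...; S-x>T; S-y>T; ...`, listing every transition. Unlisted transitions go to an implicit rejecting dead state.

The only thing that matters is how many `1`s have appeared, reduced mod 5. Use one state per residue: q0 for 0, …, q4 for 4. Reading `1` moves to the next residue; anything else stays put. q4 is accepting.
With 5 states:
        0   1  
>  q0   q0  q1 
   q1   q1  q2 
   q2   q2  q3 
   q3   q3  q4 
 * q4   q4  q0 
(> = start, * = accepting)

start=q0; accept=q4; q0-0>q0; q0-1>q1; q1-0>q1; q1-1>q2; q2-0>q2; q2-1>q3; q3-0>q3; q3-1>q4; q4-0>q4; q4-1>q0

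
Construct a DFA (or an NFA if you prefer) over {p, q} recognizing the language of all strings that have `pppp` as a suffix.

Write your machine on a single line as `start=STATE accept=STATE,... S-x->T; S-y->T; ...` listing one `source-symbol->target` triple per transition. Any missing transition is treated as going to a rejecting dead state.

Remember how much of `pppp` the current input suffix matches. State A means no match yet; B means the last symbol is `p`; C means the last 2 symbols are `pp`; D means the last 3 symbols are `ppp`; E means the last 4 symbols are `pppp`. Only E accepts. On a mismatch, fall back to the longest proper suffix that is still a prefix of `pppp`.
With 5 states:
       p  q 
>  A   B  A 
   B   C  A 
   C   D  A 
   D   E  A 
 * E   E  A 
(> = start, * = accepting)

start=A; accept=E; A-p->B; A-q->A; B-p->C; B-q->A; C-p->D; C-q->A; D-p->E; D-q->A; E-p->E; E-q->A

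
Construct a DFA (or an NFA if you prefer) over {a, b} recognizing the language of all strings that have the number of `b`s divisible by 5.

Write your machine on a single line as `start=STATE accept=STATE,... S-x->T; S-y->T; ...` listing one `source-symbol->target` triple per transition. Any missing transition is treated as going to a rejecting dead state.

The only thing that matters is how many `b`s have appeared, reduced mod 5. Use one state per residue: S0 for 0, …, S4 for 4. Reading `b` moves to the next residue; anything else stays put. S0 is accepting.
5 states suffice.
        a   b  
>* S0   S0  S1 
   S1   S1  S2 
   S2   S2  S3 
   S3   S3  S4 
   S4   S4  S0 
(> = start, * = accepting)

start=S0; accept=S0; S0-a->S0; S0-b->S1; S1-a->S1; S1-b->S2; S2-a->S2; S2-b->S3; S3-a->S3; S3-b->S4; S4-a->S4; S4-b->S0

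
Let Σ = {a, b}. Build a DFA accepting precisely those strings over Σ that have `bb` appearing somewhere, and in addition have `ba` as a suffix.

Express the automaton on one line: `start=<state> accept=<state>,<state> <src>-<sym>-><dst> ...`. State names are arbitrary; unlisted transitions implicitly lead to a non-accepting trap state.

start=q0 accept=q4 q0-a->q0 q0-b->q1 q1-a->q2 q1-b->q3 q2-a->q0 q2-b->q1 q3-a->q4 q3-b->q3 q4-a->q5 q4-b->q3 q5-a->q5 q5-b->q3

Build one automaton per condition and run them in lockstep. The first has 3 states tracking whether and how much of `bb` has been seen; the second has 3 states tracking how much of the suffix `ba` has currently been matched. A product state is a pair (one from each), accepting exactly when both do.
With 6 states:
        a   b  
>  q0   q0  q1 
   q1   q2  q3 
   q2   q0  q1 
   q3   q4  q3 
 * q4   q5  q3 
   q5   q5  q3 
(> = start, * = accepting)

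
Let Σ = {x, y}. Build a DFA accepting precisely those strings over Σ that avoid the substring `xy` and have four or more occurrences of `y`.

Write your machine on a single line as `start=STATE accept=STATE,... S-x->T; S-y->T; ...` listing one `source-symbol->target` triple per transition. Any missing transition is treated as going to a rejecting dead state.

Run two small machines in parallel and take their product. One (3 states) tracks partial matches of the forbidden pattern `xy`; the other (6 states) tracks the count of `y`s, saturating at 5. Each combined state is a pair, one component from each; accept when both components accept. Minimizing collapses redundant product states.
        x   y  
>  q0   q1  q2 
   q1   q1  q1 
   q2   q1  q3 
   q3   q1  q4 
   q4   q1  q5 
 * q5   q6  q5 
 * q6   q6  q1 
(> = start, * = accepting)

start=q0; accept=q5,q6; q0-x->q1; q0-y->q2; q1-x->q1; q1-y->q1; q2-x->q1; q2-y->q3; q3-x->q1; q3-y->q4; q4-x->q1; q4-y->q5; q5-x->q6; q5-y->q5; q6-x->q6; q6-y->q1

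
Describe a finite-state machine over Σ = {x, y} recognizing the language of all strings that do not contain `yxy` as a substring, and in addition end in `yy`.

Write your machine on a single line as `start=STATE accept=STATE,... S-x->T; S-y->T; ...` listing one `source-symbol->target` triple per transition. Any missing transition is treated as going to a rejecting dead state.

Run two small machines in parallel and take their product. The first has 4 states tracking partial matches of the forbidden pattern `yxy`; the second has 3 states tracking how much of the suffix `yy` has currently been matched. A product state is a pair (one from each), accepting exactly when both do.
7 states suffice.
        x   y  
>  q0   q0  q1 
   q1   q2  q3 
   q2   q0  q4 
 * q3   q2  q3 
   q4   q5  q6 
   q5   q5  q4 
   q6   q5  q6 
(> = start, * = accepting)

start=q0; accept=q3; q0-x->q0; q0-y->q1; q1-x->q2; q1-y->q3; q2-x->q0; q2-y->q4; q3-x->q2; q3-y->q3; q4-x->q5; q4-y->q6; q5-x->q5; q5-y->q4; q6-x->q5; q6-y->q6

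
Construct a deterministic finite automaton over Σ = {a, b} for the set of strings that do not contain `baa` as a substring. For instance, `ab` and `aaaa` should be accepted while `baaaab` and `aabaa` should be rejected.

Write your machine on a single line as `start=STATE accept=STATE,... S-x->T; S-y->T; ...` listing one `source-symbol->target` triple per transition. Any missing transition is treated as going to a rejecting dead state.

start=q0; accept=q0,q1,q2; q0-a->q0; q0-b->q1; q1-a->q2; q1-b->q1; q2-a->q3; q2-b->q1; q3-a->q3; q3-b->q3

Track partial matches of the forbidden pattern `baa`. State q3 is a dead state reached once `baa` has occurred; every other state accepts. q0 means no part of `baa` is currently matched.
With 4 states:
        a   b  
>* q0   q0  q1 
 * q1   q2  q1 
 * q2   q3  q1 
   q3   q3  q3 
(> = start, * = accepting)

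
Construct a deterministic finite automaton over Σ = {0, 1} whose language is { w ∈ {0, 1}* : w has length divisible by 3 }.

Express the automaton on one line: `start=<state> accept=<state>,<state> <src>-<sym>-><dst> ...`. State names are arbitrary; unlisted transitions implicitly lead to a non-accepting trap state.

Count input length modulo 3: every symbol advances one step around the cycle S0 → S1 → S2 → S0. Accept at S0.
With 3 states:
        0   1  
>* S0   S1  S1 
   S1   S2  S2 
   S2   S0  S0 
(> = start, * = accepting)

start=S0 accept=S0 S0-0->S1 S0-1->S1 S1-0->S2 S1-1->S2 S2-0->S0 S2-1->S0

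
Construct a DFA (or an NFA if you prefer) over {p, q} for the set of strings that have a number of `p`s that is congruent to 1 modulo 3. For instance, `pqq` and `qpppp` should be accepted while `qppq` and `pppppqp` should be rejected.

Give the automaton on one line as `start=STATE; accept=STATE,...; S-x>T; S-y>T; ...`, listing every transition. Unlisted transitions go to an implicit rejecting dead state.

start=A; accept=B; A-p>B; A-q>A; B-p>C; B-q>B; C-p>A; C-q>C

The only thing that matters is how many `p`s have appeared, reduced mod 3. Use one state per residue: A for 0, …, C for 2. Reading `p` moves to the next residue; anything else stays put. B is accepting.
3 states suffice.
       p  q 
>  A   B  A 
 * B   C  B 
   C   A  C 
(> = start, * = accepting)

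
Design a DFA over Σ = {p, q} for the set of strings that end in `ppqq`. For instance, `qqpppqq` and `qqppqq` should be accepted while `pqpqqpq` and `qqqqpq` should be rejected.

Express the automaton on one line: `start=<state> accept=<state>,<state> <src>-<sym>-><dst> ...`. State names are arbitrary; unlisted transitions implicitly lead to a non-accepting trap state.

Remember how much of `ppqq` the current input suffix matches. State S0 means no match yet; S1 means the last symbol is `p`; S2 means the last 2 symbols are `pp`; S3 means the last 3 symbols are `ppq`; S4 means the last 4 symbols are `ppqq`. Only S4 accepts. On a mismatch, fall back to the longest proper suffix that is still a prefix of `ppqq`.
        p   q  
>  S0   S1  S0 
   S1   S2  S0 
   S2   S2  S3 
   S3   S1  S4 
 * S4   S1  S0 
(> = start, * = accepting)

start=S0 accept=S4 S0-p->S1 S0-q->S0 S1-p->S2 S1-q->S0 S2-p->S2 S2-q->S3 S3-p->S1 S3-q->S4 S4-p->S1 S4-q->S0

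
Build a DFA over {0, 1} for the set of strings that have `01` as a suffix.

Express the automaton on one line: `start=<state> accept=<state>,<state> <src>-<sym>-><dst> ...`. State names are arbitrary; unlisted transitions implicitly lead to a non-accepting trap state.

Let each state record the length of the longest suffix of the input read so far that is also a prefix of `01`. B means the last symbol is `0`; C means the last 2 symbols are `01`. Accept only at C, where the string currently ends in `01`.
       0  1 
>  A   B  A 
   B   B  C 
 * C   B  A 
(> = start, * = accepting)

start=A accept=C A-0->B A-1->A B-0->B B-1->C C-0->B C-1->A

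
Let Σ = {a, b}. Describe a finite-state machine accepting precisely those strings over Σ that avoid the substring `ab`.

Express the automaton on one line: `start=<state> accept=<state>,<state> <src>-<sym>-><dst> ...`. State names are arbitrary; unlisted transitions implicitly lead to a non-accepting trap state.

Track partial matches of the forbidden pattern `ab`. State q2 is a dead state reached once `ab` has occurred; every other state accepts. q0 means no part of `ab` is currently matched.
A 3-state machine:
        a   b  
>* q0   q1  q0 
 * q1   q1  q2 
   q2   q2  q2 
(> = start, * = accepting)

start=q0 accept=q0,q1 q0-a->q1 q0-b->q0 q1-a->q1 q1-b->q2 q2-a->q2 q2-b->q2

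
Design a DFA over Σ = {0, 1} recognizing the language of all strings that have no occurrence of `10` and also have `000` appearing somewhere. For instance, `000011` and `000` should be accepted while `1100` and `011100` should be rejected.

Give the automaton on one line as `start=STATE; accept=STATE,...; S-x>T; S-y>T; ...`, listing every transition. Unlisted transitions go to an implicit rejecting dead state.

start=q0; accept=q5,q8; q0-0>q1; q0-1>q2; q1-0>q3; q1-1>q2; q2-0>q4; q2-1>q2; q3-0>q5; q3-1>q2; q4-0>q6; q4-1>q7; q5-0>q5; q5-1>q8; q6-0>q9; q6-1>q7; q7-0>q4; q7-1>q7; q8-0>q9; q8-1>q8; q9-0>q9; q9-1>q9

Handle the two conditions separately and then intersect. The first has 3 states tracking partial matches of the forbidden pattern `10`; the second has 4 states tracking whether and how much of `000` has been seen. A product state is a pair (one from each), accepting exactly when both do.
With 10 states:
        0   1  
>  q0   q1  q2 
   q1   q3  q2 
   q2   q4  q2 
   q3   q5  q2 
   q4   q6  q7 
 * q5   q5  q8 
   q6   q9  q7 
   q7   q4  q7 
 * q8   q9  q8 
   q9   q9  q9 
(> = start, * = accepting)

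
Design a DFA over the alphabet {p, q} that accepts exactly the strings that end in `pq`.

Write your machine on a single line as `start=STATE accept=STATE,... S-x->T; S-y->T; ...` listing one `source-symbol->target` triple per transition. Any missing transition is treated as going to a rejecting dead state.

start=s0; accept=s2; s0-p->s1; s0-q->s0; s1-p->s1; s1-q->s2; s2-p->s1; s2-q->s0

Remember how much of `pq` the current input suffix matches. State s0 means no match yet; s1 means the last symbol is `p`; s2 means the last 2 symbols are `pq`. Only s2 accepts. On a mismatch, fall back to the longest proper suffix that is still a prefix of `pq`.
With 3 states:
        p   q  
>  s0   s1  s0 
   s1   s1  s2 
 * s2   s1  s0 
(> = start, * = accepting)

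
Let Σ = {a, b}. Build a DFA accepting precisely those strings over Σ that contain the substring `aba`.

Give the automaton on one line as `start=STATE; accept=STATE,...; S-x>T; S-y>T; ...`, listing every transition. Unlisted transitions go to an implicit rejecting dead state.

States q0..q2 record the length of the longest prefix of `aba` that matches the current input suffix. Reaching q3 means `aba` has been seen, and we stay there forever. Accept from q3.
4 states suffice.
        a   b  
>  q0   q1  q0 
   q1   q1  q2 
   q2   q3  q0 
 * q3   q3  q3 
(> = start, * = accepting)

start=q0; accept=q3; q0-a>q1; q0-b>q0; q1-a>q1; q1-b>q2; q2-a>q3; q2-b>q0; q3-a>q3; q3-b>q3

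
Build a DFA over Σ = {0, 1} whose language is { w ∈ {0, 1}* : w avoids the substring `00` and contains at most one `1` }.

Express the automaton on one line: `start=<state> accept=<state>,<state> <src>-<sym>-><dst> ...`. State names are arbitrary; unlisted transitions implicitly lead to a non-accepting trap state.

start=A accept=A,B,C,E A-0->B A-1->C B-0->D B-1->C C-0->E C-1->F D-0->D D-1->G E-0->G E-1->F F-0->H F-1->F G-0->G G-1->I H-0->I H-1->F I-0->I I-1->I

Handle the two conditions separately and then intersect. The first has 3 states tracking partial matches of the forbidden pattern `00`; the second has 3 states tracking the count of `1`s, saturating at 2. A product state is a pair (one from each), accepting exactly when both do.
A 9-state machine:
       0  1 
>* A   B  C 
 * B   D  C 
 * C   E  F 
   D   D  G 
 * E   G  F 
   F   H  F 
   G   G  I 
   H   I  F 
   I   I  I 
(> = start, * = accepting)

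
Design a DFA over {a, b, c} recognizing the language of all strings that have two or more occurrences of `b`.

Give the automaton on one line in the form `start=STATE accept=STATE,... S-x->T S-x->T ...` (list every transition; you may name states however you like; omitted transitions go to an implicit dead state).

Only the number of `b`s matters, and only up to 3. Make a chain q0 → q1 → q2 → q3 advanced by each `b` (with q3 absorbing); every other symbol self-loops. The accepting set is {q2, q3}.
A 4-state machine:
        a   b   c  
>  q0   q0  q1  q0 
   q1   q1  q2  q1 
 * q2   q2  q3  q2 
 * q3   q3  q3  q3 
(> = start, * = accepting)

start=q0 accept=q2,q3 q0-a->q0 q0-b->q1 q0-c->q0 q1-a->q1 q1-b->q2 q1-c->q1 q2-a->q2 q2-b->q3 q2-c->q2 q3-a->q3 q3-b->q3 q3-c->q3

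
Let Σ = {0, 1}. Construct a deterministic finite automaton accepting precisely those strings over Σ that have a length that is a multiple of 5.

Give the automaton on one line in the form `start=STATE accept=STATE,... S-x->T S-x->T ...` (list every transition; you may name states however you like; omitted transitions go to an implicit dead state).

Only the length mod 5 matters, so use a 5-cycle: from any state, every input symbol moves to the next state, wrapping S4 back to S0. Mark S0 accepting.
        0   1  
>* S0   S1  S1 
   S1   S2  S2 
   S2   S3  S3 
   S3   S4  S4 
   S4   S0  S0 
(> = start, * = accepting)

start=S0 accept=S0 S0-0->S1 S0-1->S1 S1-0->S2 S1-1->S2 S2-0->S3 S2-1->S3 S3-0->S4 S3-1->S4 S4-0->S0 S4-1->S0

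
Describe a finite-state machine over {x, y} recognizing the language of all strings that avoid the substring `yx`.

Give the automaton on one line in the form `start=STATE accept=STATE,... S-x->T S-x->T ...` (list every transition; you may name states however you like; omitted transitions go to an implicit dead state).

This is the complement of 'contains `yx`'. Use the same substring-matching states — q0 through q2 holding how much of `yx` has just been matched — but flip the accepting set: everything except the trap q2 accepts.
        x   y  
>* q0   q0  q1 
 * q1   q2  q1 
   q2   q2  q2 
(> = start, * = accepting)

start=q0 accept=q0,q1 q0-x->q0 q0-y->q1 q1-x->q2 q1-y->q1 q2-x->q2 q2-y->q2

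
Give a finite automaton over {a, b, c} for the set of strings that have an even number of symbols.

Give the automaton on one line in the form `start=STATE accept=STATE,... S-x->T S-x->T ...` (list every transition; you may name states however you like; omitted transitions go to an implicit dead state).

start=q0 accept=q0 q0-a->q1 q0-b->q1 q0-c->q1 q1-a->q0 q1-b->q0 q1-c->q0

Only the length mod 2 matters, so use a 2-cycle: from any state, every input symbol moves to the next state, wrapping q1 back to q0. Mark q0 accepting.
A 2-state machine:
        a   b   c  
>* q0   q1  q1  q1 
   q1   q0  q0  q0 
(> = start, * = accepting)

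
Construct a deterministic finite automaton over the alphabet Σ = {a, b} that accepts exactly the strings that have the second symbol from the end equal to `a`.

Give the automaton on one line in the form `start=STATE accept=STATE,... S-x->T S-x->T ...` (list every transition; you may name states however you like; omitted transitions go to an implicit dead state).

A DFA must remember the last 2 symbols (since which symbol is second-to-last isn't known until the input ends). Use one state per possible window of the last ≤2 symbols; accept from those whose window starts with `a`.
With 7 states:
        a   b  
>  q0   q1  q2 
   q1   q3  q4 
   q2   q5  q6 
 * q3   q3  q4 
 * q4   q5  q6 
   q5   q3  q4 
   q6   q5  q6 
(> = start, * = accepting)

start=q0 accept=q3,q4 q0-a->q1 q0-b->q2 q1-a->q3 q1-b->q4 q2-a->q5 q2-b->q6 q3-a->q3 q3-b->q4 q4-a->q5 q4-b->q6 q5-a->q3 q5-b->q4 q6-a->q5 q6-b->q6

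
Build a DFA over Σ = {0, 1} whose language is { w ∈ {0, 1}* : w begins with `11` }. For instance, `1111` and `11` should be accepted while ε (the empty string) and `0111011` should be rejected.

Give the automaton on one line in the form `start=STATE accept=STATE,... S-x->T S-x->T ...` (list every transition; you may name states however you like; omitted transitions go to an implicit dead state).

start=q0 accept=q2 q0-0->q3 q0-1->q1 q1-0->q3 q1-1->q2 q2-0->q2 q2-1->q2 q3-0->q3 q3-1->q3

Walk along `11` while the input agrees: from q0 take `1` to q1, and so on. Any deviation drops to the rejecting sink q3. Once q2 is reached the prefix is confirmed and every continuation is accepted.
With 4 states:
        0   1  
>  q0   q3  q1 
   q1   q3  q2 
 * q2   q2  q2 
   q3   q3  q3 
(> = start, * = accepting)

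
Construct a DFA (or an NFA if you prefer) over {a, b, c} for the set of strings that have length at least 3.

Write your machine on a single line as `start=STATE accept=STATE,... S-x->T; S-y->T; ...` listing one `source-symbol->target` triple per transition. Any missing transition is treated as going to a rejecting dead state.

start=q0; accept=q3,q4; q0-a->q1; q0-b->q1; q0-c->q1; q1-a->q2; q1-b->q2; q1-c->q2; q2-a->q3; q2-b->q3; q2-c->q3; q3-a->q4; q3-b->q4; q3-c->q4; q4-a->q4; q4-b->q4; q4-c->q4

We only need to distinguish lengths 0, 1, …, 3, and '>3'. Chain q0 → q1 → q2 → q3 → q4 on every symbol, with q4 looping. Accepting states: {q3, q4}.
With 5 states:
        a   b   c  
>  q0   q1  q1  q1 
   q1   q2  q2  q2 
   q2   q3  q3  q3 
 * q3   q4  q4  q4 
 * q4   q4  q4  q4 
(> = start, * = accepting)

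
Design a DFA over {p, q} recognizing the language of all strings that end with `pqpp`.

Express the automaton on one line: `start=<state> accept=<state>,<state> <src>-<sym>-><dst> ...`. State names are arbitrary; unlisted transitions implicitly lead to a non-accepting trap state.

Remember how much of `pqpp` the current input suffix matches. State s0 means no match yet; s1 means the last symbol is `p`; s2 means the last 2 symbols are `pq`; s3 means the last 3 symbols are `pqp`; s4 means the last 4 symbols are `pqpp`. Only s4 accepts. On a mismatch, fall back to the longest proper suffix that is still a prefix of `pqpp`.
5 states suffice.
        p   q  
>  s0   s1  s0 
   s1   s1  s2 
   s2   s3  s0 
   s3   s4  s2 
 * s4   s1  s2 
(> = start, * = accepting)

start=s0 accept=s4 s0-p->s1 s0-q->s0 s1-p->s1 s1-q->s2 s2-p->s3 s2-q->s0 s3-p->s4 s3-q->s2 s4-p->s1 s4-q->s2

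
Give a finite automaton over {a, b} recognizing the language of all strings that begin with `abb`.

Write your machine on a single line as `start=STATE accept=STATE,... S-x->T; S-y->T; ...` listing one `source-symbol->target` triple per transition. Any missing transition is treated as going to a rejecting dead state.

Walk along `abb` while the input agrees: from s0 take `a` to s1, and so on. Any deviation drops to the rejecting sink s4. Once s3 is reached the prefix is confirmed and every continuation is accepted.
5 states suffice.
        a   b  
>  s0   s1  s4 
   s1   s4  s2 
   s2   s4  s3 
 * s3   s3  s3 
   s4   s4  s4 
(> = start, * = accepting)

start=s0; accept=s3; s0-a->s1; s0-b->s4; s1-a->s4; s1-b->s2; s2-a->s4; s2-b->s3; s3-a->s3; s3-b->s3; s4-a->s4; s4-b->s4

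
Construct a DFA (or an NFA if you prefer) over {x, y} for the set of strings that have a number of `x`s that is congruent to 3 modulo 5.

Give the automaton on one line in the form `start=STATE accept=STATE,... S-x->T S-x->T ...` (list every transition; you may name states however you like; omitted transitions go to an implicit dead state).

start=s0 accept=s3 s0-x->s1 s0-y->s0 s1-x->s2 s1-y->s1 s2-x->s3 s2-y->s2 s3-x->s4 s3-y->s3 s4-x->s0 s4-y->s4

Keep the running count of `x`s modulo 5: each `x` advances along the cycle s0 → s1 → s2 → s3 → s4 → s0 while other symbols loop. Accept at s3.
        x   y  
>  s0   s1  s0 
   s1   s2  s1 
   s2   s3  s2 
 * s3   s4  s3 
   s4   s0  s4 
(> = start, * = accepting)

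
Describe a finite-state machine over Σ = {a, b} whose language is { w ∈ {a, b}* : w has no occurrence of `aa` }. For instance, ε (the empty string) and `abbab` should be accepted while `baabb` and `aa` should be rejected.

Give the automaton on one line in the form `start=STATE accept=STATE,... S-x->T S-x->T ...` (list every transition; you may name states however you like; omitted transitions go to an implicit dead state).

start=s0 accept=s0,s1 s0-a->s1 s0-b->s0 s1-a->s2 s1-b->s0 s2-a->s2 s2-b->s2

Track partial matches of the forbidden pattern `aa`. State s2 is a dead state reached once `aa` has occurred; every other state accepts. s0 means no part of `aa` is currently matched.
With 3 states:
        a   b  
>* s0   s1  s0 
 * s1   s2  s0 
   s2   s2  s2 
(> = start, * = accepting)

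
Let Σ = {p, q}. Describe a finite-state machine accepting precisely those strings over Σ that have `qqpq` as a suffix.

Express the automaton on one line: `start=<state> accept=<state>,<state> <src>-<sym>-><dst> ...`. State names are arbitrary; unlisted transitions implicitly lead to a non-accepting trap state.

Remember how much of `qqpq` the current input suffix matches. State s0 means no match yet; s1 means the last symbol is `q`; s2 means the last 2 symbols are `qq`; s3 means the last 3 symbols are `qqp`; s4 means the last 4 symbols are `qqpq`. Only s4 accepts. On a mismatch, fall back to the longest proper suffix that is still a prefix of `qqpq`.
5 states suffice.
        p   q  
>  s0   s0  s1 
   s1   s0  s2 
   s2   s3  s2 
   s3   s0  s4 
 * s4   s0  s2 
(> = start, * = accepting)

start=s0 accept=s4 s0-p->s0 s0-q->s1 s1-p->s0 s1-q->s2 s2-p->s3 s2-q->s2 s3-p->s0 s3-q->s4 s4-p->s0 s4-q->s2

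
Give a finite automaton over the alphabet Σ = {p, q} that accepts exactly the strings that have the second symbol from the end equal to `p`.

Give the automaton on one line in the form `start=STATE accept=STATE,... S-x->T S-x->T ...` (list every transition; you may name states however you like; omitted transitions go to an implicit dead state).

A DFA must remember the last 2 symbols (since which symbol is second-to-last isn't known until the input ends). Use one state per possible window of the last ≤2 symbols; accept from those whose window starts with `p`.
A 7-state machine:
        p   q  
>  s0   s1  s2 
   s1   s3  s4 
   s2   s5  s6 
 * s3   s3  s4 
 * s4   s5  s6 
   s5   s3  s4 
   s6   s5  s6 
(> = start, * = accepting)

start=s0 accept=s3,s4 s0-p->s1 s0-q->s2 s1-p->s3 s1-q->s4 s2-p->s5 s2-q->s6 s3-p->s3 s3-q->s4 s4-p->s5 s4-q->s6 s5-p->s3 s5-q->s4 s6-p->s5 s6-q->s6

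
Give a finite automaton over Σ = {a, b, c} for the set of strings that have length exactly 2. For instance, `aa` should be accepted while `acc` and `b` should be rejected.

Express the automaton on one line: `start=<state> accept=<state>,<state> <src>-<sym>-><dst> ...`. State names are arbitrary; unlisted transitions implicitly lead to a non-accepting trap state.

Count input length up to 3: every symbol moves from S0 toward S3, which means 'more than 2' and absorbs. Accept from {S2}.
With 4 states:
        a   b   c  
>  S0   S1  S1  S1 
   S1   S2  S2  S2 
 * S2   S3  S3  S3 
   S3   S3  S3  S3 
(> = start, * = accepting)

start=S0 accept=S2 S0-a->S1 S0-b->S1 S0-c->S1 S1-a->S2 S1-b->S2 S1-c->S2 S2-a->S3 S2-b->S3 S2-c->S3 S3-a->S3 S3-b->S3 S3-c->S3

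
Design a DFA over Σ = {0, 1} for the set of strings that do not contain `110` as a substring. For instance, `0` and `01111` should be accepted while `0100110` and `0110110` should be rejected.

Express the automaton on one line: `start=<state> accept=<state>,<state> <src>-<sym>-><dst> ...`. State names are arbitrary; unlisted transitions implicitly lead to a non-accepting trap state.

Track partial matches of the forbidden pattern `110`. State q3 is a dead state reached once `110` has occurred; every other state accepts. q0 means no part of `110` is currently matched.
A 4-state machine:
        0   1  
>* q0   q0  q1 
 * q1   q0  q2 
 * q2   q3  q2 
   q3   q3  q3 
(> = start, * = accepting)

start=q0 accept=q0,q1,q2 q0-0->q0 q0-1->q1 q1-0->q0 q1-1->q2 q2-0->q3 q2-1->q2 q3-0->q3 q3-1->q3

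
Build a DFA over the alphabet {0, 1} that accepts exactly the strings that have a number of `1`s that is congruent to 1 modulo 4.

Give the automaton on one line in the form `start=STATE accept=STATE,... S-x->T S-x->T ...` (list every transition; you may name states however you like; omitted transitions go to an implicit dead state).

start=s0 accept=s1 s0-0->s0 s0-1->s1 s1-0->s1 s1-1->s2 s2-0->s2 s2-1->s3 s3-0->s3 s3-1->s0

The only thing that matters is how many `1`s have appeared, reduced mod 4. Use one state per residue: s0 for 0, …, s3 for 3. Reading `1` moves to the next residue; anything else stays put. s1 is accepting.
4 states suffice.
        0   1  
>  s0   s0  s1 
 * s1   s1  s2 
   s2   s2  s3 
   s3   s3  s0 
(> = start, * = accepting)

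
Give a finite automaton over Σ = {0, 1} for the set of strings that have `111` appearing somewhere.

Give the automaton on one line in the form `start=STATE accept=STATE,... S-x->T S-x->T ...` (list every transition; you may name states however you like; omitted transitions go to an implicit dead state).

start=s0 accept=s3 s0-0->s0 s0-1->s1 s1-0->s0 s1-1->s2 s2-0->s0 s2-1->s3 s3-0->s3 s3-1->s3

States s0..s2 record the length of the longest prefix of `111` that matches the current input suffix. Reaching s3 means `111` has been seen, and we stay there forever. Accept from s3.
With 4 states:
        0   1  
>  s0   s0  s1 
   s1   s0  s2 
   s2   s0  s3 
 * s3   s3  s3 
(> = start, * = accepting)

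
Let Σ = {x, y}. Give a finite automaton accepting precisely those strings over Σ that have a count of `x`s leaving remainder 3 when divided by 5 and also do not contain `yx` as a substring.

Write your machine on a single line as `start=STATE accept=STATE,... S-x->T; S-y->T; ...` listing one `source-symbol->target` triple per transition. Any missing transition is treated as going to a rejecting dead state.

Run two small machines in parallel and take their product. The first has 5 states tracking the count of `x`s modulo 5; the second has 3 states tracking partial matches of the forbidden pattern `yx`. A product state is a pair (one from each), accepting exactly when both do. Minimizing collapses redundant product states.
7 states suffice.
       x  y 
>  A   B  C 
   B   D  C 
   C   C  C 
   D   E  C 
 * E   F  G 
   F   A  C 
 * G   C  G 
(> = start, * = accepting)

start=A; accept=E,G; A-x->B; A-y->C; B-x->D; B-y->C; C-x->C; C-y->C; D-x->E; D-y->C; E-x->F; E-y->G; F-x->A; F-y->C; G-x->C; G-y->G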